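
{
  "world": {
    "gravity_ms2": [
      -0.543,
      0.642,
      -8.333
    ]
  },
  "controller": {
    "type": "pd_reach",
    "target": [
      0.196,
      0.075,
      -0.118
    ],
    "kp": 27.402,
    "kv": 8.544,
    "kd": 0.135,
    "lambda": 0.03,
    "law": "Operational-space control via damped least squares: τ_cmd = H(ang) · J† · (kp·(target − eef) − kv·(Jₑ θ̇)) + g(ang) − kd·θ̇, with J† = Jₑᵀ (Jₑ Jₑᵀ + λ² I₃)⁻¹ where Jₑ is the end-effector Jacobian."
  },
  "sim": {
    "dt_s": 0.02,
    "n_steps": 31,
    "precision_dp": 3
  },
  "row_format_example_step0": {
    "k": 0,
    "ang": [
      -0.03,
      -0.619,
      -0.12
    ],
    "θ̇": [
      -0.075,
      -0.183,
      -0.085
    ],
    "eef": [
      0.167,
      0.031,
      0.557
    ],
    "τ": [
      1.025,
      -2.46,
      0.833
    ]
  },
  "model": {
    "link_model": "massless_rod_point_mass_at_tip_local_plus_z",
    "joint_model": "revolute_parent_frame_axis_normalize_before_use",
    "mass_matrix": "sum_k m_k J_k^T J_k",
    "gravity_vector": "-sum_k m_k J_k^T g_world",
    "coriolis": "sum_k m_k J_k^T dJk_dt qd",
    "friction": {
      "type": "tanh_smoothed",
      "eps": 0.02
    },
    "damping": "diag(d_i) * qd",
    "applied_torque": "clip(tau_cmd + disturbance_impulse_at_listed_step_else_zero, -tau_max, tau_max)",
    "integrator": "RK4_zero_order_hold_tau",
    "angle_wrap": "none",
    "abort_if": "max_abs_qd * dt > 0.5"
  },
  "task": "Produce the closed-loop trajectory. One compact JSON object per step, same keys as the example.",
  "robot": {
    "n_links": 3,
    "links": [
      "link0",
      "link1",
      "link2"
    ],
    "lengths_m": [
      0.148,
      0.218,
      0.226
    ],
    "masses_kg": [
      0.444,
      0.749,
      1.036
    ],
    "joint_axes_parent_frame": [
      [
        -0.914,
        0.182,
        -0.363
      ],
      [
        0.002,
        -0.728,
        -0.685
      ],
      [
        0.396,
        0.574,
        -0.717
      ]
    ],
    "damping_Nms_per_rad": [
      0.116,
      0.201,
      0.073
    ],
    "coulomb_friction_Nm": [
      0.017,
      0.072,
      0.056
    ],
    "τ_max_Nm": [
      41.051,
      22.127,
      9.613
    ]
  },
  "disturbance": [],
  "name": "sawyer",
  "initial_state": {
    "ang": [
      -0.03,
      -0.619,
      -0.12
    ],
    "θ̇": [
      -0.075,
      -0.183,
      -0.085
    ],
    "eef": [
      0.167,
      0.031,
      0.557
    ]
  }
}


{"k":1,"ang":[-0.035,-0.637,-0.135],"\u03b8\u0307":[-0.4,-1.504,-1.204],"eef":[0.169,0.031,0.556],"\u03c4":[0.778,-1.803,0.765]}
{"k":2,"ang":[-0.044,-0.67,-0.154],"\u03b8\u0307":[-0.456,-1.865,-0.775],"eef":[0.174,0.032,0.554],"\u03c4":[0.58,-1.321,0.493]}
{"k":3,"ang":[-0.054,-0.712,-0.168],"\u03b8\u0307":[-0.548,-2.261,-0.563],"eef":[0.181,0.033,0.55],"\u03c4":[0.385,-0.889,0.29]}
{"k":4,"ang":[-0.065,-0.76,-0.177],"\u03b8\u0307":[-0.643,-2.569,-0.301],"eef":[0.19,0.035,0.545],"\u03c4":[0.18,-0.504,0.107]}
{"k":5,"ang":[-0.079,-0.814,-0.18],"\u03b8\u0307":[-0.758,-2.834,-0.036],"eef":[0.201,0.037,0.539],"\u03c4":[-0.052,-0.148,-0.053]}
{"k":6,"ang":[-0.096,-0.873,-0.178],"\u03b8\u0307":[-0.926,-3.155,0.096],"eef":[0.212,0.04,0.531],"\u03c4":[-0.313,0.19,-0.169]}
{"k":7,"ang":[-0.116,-0.938,-0.174],"\u03b8\u0307":[-1.107,-3.378,0.375],"eef":[0.224,0.044,0.523],"\u03c4":[-0.616,0.508,-0.289]}
{"k":8,"ang":[-0.14,-1.007,-0.161],"\u03b8\u0307":[-1.291,-3.468,0.875],"eef":[0.236,0.049,0.514],"\u03c4":[-1.029,0.842,-0.427]}
{"k":9,"ang":[-0.168,-1.077,-0.138],"\u03b8\u0307":[-1.511,-3.503,1.481],"eef":[0.248,0.054,0.503],"\u03c4":[-1.596,1.232,-0.567]}
{"k":10,"ang":[-0.201,-1.147,-0.102],"\u03b8\u0307":[-1.758,-3.442,2.243],"eef":[0.259,0.061,0.492],"\u03c4":[-2.354,1.713,-0.717]}
{"k":11,"ang":[-0.239,-1.214,-0.048],"\u03b8\u0307":[-2.036,-3.284,3.147],"eef":[0.268,0.067,0.48],"\u03c4":[-3.218,2.272,-0.876]}
{"k":12,"ang":[-0.283,-1.278,0.025],"\u03b8\u0307":[-2.341,-3.039,4.128],"eef":[0.276,0.074,0.467],"\u03c4":[-3.836,2.735,-1.025]}
{"k":13,"ang":[-0.333,-1.335,0.116],"\u03b8\u0307":[-2.6,-2.711,5.026],"eef":[0.283,0.08,0.454],"\u03c4":[-3.875,2.867,-1.123]}
{"k":14,"ang":[-0.386,-1.386,0.223],"\u03b8\u0307":[-2.714,-2.332,5.62],"eef":[0.287,0.085,0.44],"\u03c4":[-3.45,2.675,-1.143]}
{"k":15,"ang":[-0.44,-1.428,0.338],"\u03b8\u0307":[-2.675,-1.972,5.847],"eef":[0.29,0.088,0.427],"\u03c4":[-2.87,2.34,-1.104]}
{"k":16,"ang":[-0.492,-1.465,0.455],"\u03b8\u0307":[-2.538,-1.673,5.816],"eef":[0.292,0.091,0.413],"\u03c4":[-2.326,1.993,-1.041]}
{"k":17,"ang":[-0.54,-1.496,0.57],"\u03b8\u0307":[-2.355,-1.442,5.658],"eef":[0.292,0.093,0.4],"\u03c4":[-1.876,1.691,-0.981]}
{"k":18,"ang":[-0.585,-1.523,0.681],"\u03b8\u0307":[-2.155,-1.269,5.456],"eef":[0.292,0.094,0.388],"\u03c4":[-1.523,1.441,-0.937]}
{"k":19,"ang":[-0.626,-1.547,0.788],"\u03b8\u0307":[-1.951,-1.142,5.249],"eef":[0.292,0.094,0.375],"\u03c4":[-1.252,1.238,-0.91]}
{"k":20,"ang":[-0.663,-1.568,0.891],"\u03b8\u0307":[-1.747,-1.05,5.053],"eef":[0.291,0.094,0.363],"\u03c4":[-1.046,1.074,-0.896]}
{"k":21,"ang":[-0.696,-1.589,0.99],"\u03b8\u0307":[-1.545,-0.985,4.871],"eef":[0.29,0.094,0.351],"\u03c4":[-0.889,0.94,-0.892]}
{"k":22,"ang":[-0.725,-1.608,1.085],"\u03b8\u0307":[-1.344,-0.941,4.701],"eef":[0.289,0.094,0.339],"\u03c4":[-0.769,0.829,-0.894]}
{"k":23,"ang":[-0.75,-1.626,1.178],"\u03b8\u0307":[-1.145,-0.913,4.54],"eef":[0.289,0.093,0.328],"\u03c4":[-0.678,0.739,-0.897]}
{"k":24,"ang":[-0.771,-1.645,1.267],"\u03b8\u0307":[-0.945,-0.899,4.383],"eef":[0.288,0.093,0.316],"\u03c4":[-0.609,0.664,-0.899]}
{"k":25,"ang":[-0.787,-1.662,1.353],"\u03b8\u0307":[-0.746,-0.894,4.229],"eef":[0.287,0.092,0.305],"\u03c4":[-0.557,0.603,-0.896]}
{"k":26,"ang":[-0.8,-1.68,1.436],"\u03b8\u0307":[-0.546,-0.896,4.073],"eef":[0.287,0.092,0.293],"\u03c4":[-0.519,0.556,-0.888]}
{"k":27,"ang":[-0.809,-1.698,1.516],"\u03b8\u0307":[-0.346,-0.904,3.913],"eef":[0.286,0.092,0.282],"\u03c4":[-0.492,0.52,-0.872]}
{"k":28,"ang":[-0.814,-1.717,1.593],"\u03b8\u0307":[-0.145,-0.914,3.748],"eef":[0.286,0.092,0.272],"\u03c4":[-0.475,0.495,-0.848]}
{"k":29,"ang":[-0.815,-1.735,1.666],"\u03b8\u0307":[0.052,-0.928,3.578],"eef":[0.285,0.092,0.261],"\u03c4":[-0.465,0.483,-0.815]}
{"k":30,"ang":[-0.812,-1.754,1.736],"\u03b8\u0307":[0.239,-0.946,3.408],"eef":[0.285,0.092,0.251],"\u03c4":[-0.459,0.482,-0.774]}
{"k":31,"ang":[-0.806,-1.773,1.802],"\u03b8\u0307":[0.427,-0.96,3.224],"eef":[0.285,0.092,0.241]}


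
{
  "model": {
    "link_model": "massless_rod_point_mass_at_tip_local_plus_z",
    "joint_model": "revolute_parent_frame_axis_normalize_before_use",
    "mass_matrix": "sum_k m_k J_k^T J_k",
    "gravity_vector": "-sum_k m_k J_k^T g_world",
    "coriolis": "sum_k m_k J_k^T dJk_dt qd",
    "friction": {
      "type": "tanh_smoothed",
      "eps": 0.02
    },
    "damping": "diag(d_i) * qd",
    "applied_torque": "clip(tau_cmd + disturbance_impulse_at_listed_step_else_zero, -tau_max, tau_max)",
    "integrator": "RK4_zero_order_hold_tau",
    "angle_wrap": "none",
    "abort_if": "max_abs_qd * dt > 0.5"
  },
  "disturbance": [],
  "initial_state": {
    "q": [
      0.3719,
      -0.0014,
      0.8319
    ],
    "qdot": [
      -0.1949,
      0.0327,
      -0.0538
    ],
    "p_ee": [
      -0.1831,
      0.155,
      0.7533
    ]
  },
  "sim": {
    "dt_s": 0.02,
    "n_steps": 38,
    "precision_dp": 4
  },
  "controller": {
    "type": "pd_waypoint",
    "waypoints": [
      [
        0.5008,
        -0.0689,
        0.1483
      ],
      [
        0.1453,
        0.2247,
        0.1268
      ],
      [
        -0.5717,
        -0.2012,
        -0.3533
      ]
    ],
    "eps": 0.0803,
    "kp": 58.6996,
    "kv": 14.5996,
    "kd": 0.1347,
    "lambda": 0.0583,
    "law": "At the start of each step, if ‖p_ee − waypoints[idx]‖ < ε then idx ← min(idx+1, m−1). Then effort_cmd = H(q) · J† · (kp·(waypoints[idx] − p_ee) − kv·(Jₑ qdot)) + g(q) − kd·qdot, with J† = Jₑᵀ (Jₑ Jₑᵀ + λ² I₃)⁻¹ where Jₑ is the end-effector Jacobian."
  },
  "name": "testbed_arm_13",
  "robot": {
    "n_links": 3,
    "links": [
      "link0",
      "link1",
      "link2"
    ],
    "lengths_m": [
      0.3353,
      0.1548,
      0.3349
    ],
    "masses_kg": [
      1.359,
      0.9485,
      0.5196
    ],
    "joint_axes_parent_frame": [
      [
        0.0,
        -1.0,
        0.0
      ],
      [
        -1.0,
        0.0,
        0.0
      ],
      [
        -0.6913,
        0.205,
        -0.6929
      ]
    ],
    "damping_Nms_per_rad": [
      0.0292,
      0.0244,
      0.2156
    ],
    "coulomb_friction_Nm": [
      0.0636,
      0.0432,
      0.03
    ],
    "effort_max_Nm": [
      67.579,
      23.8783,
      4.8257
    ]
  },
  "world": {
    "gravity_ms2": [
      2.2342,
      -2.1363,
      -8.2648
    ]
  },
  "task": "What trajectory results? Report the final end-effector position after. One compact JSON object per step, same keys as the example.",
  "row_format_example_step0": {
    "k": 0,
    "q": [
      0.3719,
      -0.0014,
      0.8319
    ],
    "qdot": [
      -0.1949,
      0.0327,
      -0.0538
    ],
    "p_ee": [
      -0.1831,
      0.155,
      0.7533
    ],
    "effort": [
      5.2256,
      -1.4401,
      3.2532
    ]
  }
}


{"k":1,"q":[0.3764,-0.0205,0.896],"qdot":[0.6063,-1.7788,5.9953],"p_ee":[-0.1746,0.1542,0.7513],"effort":[7.9608,-0.9061,1.797]}
{"k":2,"q":[0.3939,-0.0614,1.0394],"qdot":[1.1329,-2.2252,8.1727],"p_ee":[-0.1598,0.151,0.7449],"effort":[6.999,-0.1226,1.5958]}
{"k":3,"q":[0.4204,-0.1046,1.2122],"qdot":[1.5122,-2.0586,9.0587],"p_ee":[-0.1439,0.1456,0.7346],"effort":[3.9381,0.5871,1.6544]}
{"k":4,"q":[0.4529,-0.1406,1.3961],"qdot":[1.7326,-1.5205,9.3354],"p_ee":[-0.1282,0.1384,0.7208],"effort":[0.2265,1.1014,1.6881]}
{"k":5,"q":[0.4881,-0.1632,1.5816],"qdot":[1.7896,-0.7226,9.2619],"p_ee":[-0.1125,0.13,0.7041],"effort":[-3.16,1.4208,1.6127]}
{"k":6,"q":[0.523,-0.1679,1.7635],"qdot":[1.7008,0.2715,8.9864],"p_ee":[-0.0967,0.121,0.6854],"effort":[-5.8175,1.6066,1.421]}
{"k":7,"q":[0.5549,-0.1512,1.9388],"qdot":[1.492,1.4169,8.595],"p_ee":[-0.0805,0.1115,0.6656],"effort":[-7.7369,1.7419,1.1376]}
{"k":8,"q":[0.5816,-0.1102,2.1054],"qdot":[1.1883,2.7189,8.1302],"p_ee":[-0.0641,0.1017,0.6458],"effort":[-9.0983,1.8555,0.7983]}
{"k":9,"q":[0.6016,-0.0417,2.2623],"qdot":[0.8086,4.1494,7.6058],"p_ee":[-0.0476,0.0918,0.627],"effort":[-10.168,1.9897,0.4388]}
{"k":10,"q":[0.6133,0.0561,2.4081],"qdot":[0.3662,5.6551,7.0247],"p_ee":[-0.0315,0.0824,0.6103],"effort":[-11.2646,2.1434,0.0917]}
{"k":11,"q":[0.6157,0.1842,2.5419],"qdot":[-0.13,7.1594,6.4041],"p_ee":[-0.0159,0.0746,0.5966],"effort":[-12.6951,2.2118,-0.2108]}
{"k":12,"q":[0.6076,0.3413,2.6632],"qdot":[-0.6789,8.5435,5.7819],"p_ee":[-0.0003,0.0697,0.5862],"effort":[-14.4435,1.8948,-0.4293]}
{"k":13,"q":[0.5878,0.5219,2.7718],"qdot":[-1.2949,9.5148,5.1532],"p_ee":[0.0167,0.0692,0.5786],"effort":[-15.3552,0.7115,-0.5057]}
{"k":14,"q":[0.5554,0.7115,2.8658],"qdot":[-1.9518,9.4602,4.347],"p_ee":[0.037,0.0737,0.5728],"effort":[-13.0183,-1.4687,-0.3686]}
{"k":15,"q":[0.5108,0.8831,2.9382],"qdot":[-2.5068,7.7465,2.9912],"p_ee":[0.0623,0.082,0.5668],"effort":[-6.8453,-3.5068,-0.0011]}
{"k":16,"q":[0.4579,1.0074,2.978],"qdot":[-2.7776,4.7558,1.0785],"p_ee":[0.0925,0.0912,0.5585],"effort":[-0.8882,-4.1119,0.4664]}
{"k":17,"q":[0.4022,1.0721,2.9815],"qdot":[-2.7996,1.7727,-0.6564],"p_ee":[0.1255,0.0986,0.5474],"effort":[1.8774,-3.6204,0.8205]}
{"k":18,"q":[0.3467,1.0854,2.9585],"qdot":[-2.7516,-0.4041,-1.5909],"p_ee":[0.1584,0.1033,0.5345],"effort":[2.1738,-2.7485,0.9414]}
{"k":19,"q":[0.2919,1.065,2.9251],"qdot":[-2.7334,-1.6233,-1.7397],"p_ee":[0.1899,0.1059,0.5212],"effort":[1.7113,-1.8233,0.8937]}
{"k":20,"q":[0.237,1.0284,2.894],"qdot":[-2.7536,-2.0497,-1.3763],"p_ee":[0.2195,0.1066,0.5085],"effort":[1.6632,-1.0488,0.7723]}
{"k":21,"q":[0.1817,0.9888,2.8725],"qdot":[-2.7795,-1.9215,-0.7884],"p_ee":[0.2477,0.1059,0.4961],"effort":[2.2796,-0.594,0.6518]}
{"k":22,"q":[0.1261,0.9542,2.8626],"qdot":[-2.7834,-1.5548,-0.2203],"p_ee":[0.2749,0.1038,0.4835],"effort":[3.2801,-0.4525,0.5733]}
{"k":23,"q":[0.0707,0.9267,2.8624],"qdot":[-2.756,-1.2116,0.1747],"p_ee":[0.301,0.1008,0.4703],"effort":[4.3769,-0.5114,0.5553]}
{"k":24,"q":[0.0162,0.9045,2.868],"qdot":[-2.6993,-1.0147,0.3765],"p_ee":[0.3261,0.0973,0.4563],"effort":[5.4275,-0.6452,0.5825]}
{"k":25,"q":[-0.0369,0.8848,2.8763],"qdot":[-2.6193,-0.9637,0.4611],"p_ee":[0.3498,0.0934,0.4415],"effort":[6.3823,-0.7716,0.6167]}
{"k":26,"q":[-0.0883,0.8648,2.8856],"qdot":[-2.5189,-1.0335,0.4639],"p_ee":[0.372,0.0893,0.4262],"effort":[7.2272,-0.8573,0.6451]}
{"k":27,"q":[-0.1375,0.8427,2.8944],"qdot":[-2.4015,-1.1817,0.4203],"p_ee":[0.3927,0.0849,0.4107],"effort":[7.9538,-0.8897,0.6586]}
{"k":28,"q":[-0.1842,0.8172,2.9021],"qdot":[-2.2711,-1.3652,0.3586],"p_ee":[0.4118,0.0802,0.3951],"effort":[8.5597,-0.8713,0.6529]}
{"k":29,"q":[-0.2282,0.7881,2.9086],"qdot":[-2.1319,-1.5496,0.2971],"p_ee":[0.4294,0.0751,0.3798],"effort":[9.05,-0.8122,0.6283]}
{"k":30,"q":[-0.2693,0.7555,2.914],"qdot":[-1.988,-1.7118,0.2452],"p_ee":[0.4453,0.0697,0.3648],"effort":[9.4365,-0.7253,0.5878]}
{"k":31,"q":[-0.3076,0.72,2.9185],"qdot":[-1.8431,-1.8403,0.2058],"p_ee":[0.4597,0.064,0.3503],"effort":[9.7339,-0.6225,0.5356]}
{"k":32,"q":[-0.343,0.6823,2.9223],"qdot":[-1.7,-1.9314,0.1778],"p_ee":[0.4726,0.058,0.3365],"effort":[9.957,-0.513,0.4763]}
{"k":33,"q":[-0.3756,0.6432,2.9256],"qdot":[-1.5608,-1.9871,0.1584],"p_ee":[0.4842,0.0517,0.3233],"effort":[10.1186,-0.4035,0.4139]}
{"k":34,"q":[-0.4055,0.6033,2.9286],"qdot":[-1.4273,-2.012,0.1448],"p_ee":[0.4944,0.0453,0.3108],"effort":[10.2296,-0.298,0.3511]}
{"k":35,"q":[-0.4327,0.5631,2.9314],"qdot":[-1.3003,-2.0116,0.1344],"p_ee":[0.5034,0.0388,0.2991],"effort":[10.2986,-0.1989,0.2903]}
{"k":36,"q":[-0.4575,0.5231,2.934],"qdot":[-1.1806,-1.9916,0.1254],"p_ee":[0.5113,0.0323,0.288],"effort":[10.3329,-0.1071,0.2326]}
{"k":37,"q":[-0.48,0.4837,2.9364],"qdot":[-1.0684,-1.957,0.1166],"p_ee":[0.5182,0.0259,0.2777],"effort":[10.3384,-0.0231,0.1787]}
{"k":38,"q":[-0.5003,0.445,2.9386],"qdot":[-0.9639,-1.9119,0.1075],"p_ee":[0.5242,0.0196,0.2681]}
{"summary": "final p_ee position (m): 0.5242 0.0196 0.2681"}


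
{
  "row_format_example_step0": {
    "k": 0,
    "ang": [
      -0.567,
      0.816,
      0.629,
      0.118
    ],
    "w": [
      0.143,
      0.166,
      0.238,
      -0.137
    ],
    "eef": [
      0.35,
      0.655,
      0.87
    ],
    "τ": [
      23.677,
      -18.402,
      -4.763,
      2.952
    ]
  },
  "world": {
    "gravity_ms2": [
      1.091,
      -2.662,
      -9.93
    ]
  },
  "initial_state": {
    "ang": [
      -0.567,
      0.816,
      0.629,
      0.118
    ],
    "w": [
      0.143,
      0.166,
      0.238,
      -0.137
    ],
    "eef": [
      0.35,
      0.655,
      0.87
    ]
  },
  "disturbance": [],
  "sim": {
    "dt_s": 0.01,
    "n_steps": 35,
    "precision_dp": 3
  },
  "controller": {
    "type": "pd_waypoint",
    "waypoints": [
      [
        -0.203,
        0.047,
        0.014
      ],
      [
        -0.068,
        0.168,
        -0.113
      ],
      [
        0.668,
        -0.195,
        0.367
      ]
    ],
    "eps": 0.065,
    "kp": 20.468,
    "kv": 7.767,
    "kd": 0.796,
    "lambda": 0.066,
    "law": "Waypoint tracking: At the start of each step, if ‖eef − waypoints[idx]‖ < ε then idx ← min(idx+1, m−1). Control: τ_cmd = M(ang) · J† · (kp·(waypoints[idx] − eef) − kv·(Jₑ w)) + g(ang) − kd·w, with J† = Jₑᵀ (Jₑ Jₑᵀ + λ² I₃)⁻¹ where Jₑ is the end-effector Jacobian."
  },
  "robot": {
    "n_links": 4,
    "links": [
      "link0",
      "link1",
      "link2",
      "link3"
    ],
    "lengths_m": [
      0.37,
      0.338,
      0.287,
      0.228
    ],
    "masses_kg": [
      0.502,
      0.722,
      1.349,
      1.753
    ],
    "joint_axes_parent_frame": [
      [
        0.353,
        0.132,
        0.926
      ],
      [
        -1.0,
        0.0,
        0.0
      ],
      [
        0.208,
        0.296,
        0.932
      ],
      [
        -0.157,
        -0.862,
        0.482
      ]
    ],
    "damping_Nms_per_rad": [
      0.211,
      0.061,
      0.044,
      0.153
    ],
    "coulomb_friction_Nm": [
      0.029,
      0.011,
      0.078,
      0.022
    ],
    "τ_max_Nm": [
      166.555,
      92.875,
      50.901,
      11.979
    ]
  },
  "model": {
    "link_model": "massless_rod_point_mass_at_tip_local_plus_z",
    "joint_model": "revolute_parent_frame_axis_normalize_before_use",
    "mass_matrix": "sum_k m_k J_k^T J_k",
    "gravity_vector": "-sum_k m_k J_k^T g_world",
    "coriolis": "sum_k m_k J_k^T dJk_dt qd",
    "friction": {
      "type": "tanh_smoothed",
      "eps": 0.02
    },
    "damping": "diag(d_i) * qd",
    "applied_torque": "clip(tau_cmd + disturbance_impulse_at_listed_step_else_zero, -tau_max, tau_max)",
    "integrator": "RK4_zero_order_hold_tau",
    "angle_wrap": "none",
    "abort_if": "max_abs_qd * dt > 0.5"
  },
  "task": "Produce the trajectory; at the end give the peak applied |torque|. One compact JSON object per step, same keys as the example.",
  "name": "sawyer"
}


{"k":1,"ang":[-0.561,0.819,0.636,0.113],"w":[0.999,0.481,1.091,-0.826],"eef":[0.35,0.655,0.869],"\u03c4":[22.558,-19.194,-5.228,3.376]}
{"k":2,"ang":[-0.549,0.825,0.647,0.101],"w":[1.515,0.629,1.179,-1.527],"eef":[0.35,0.655,0.867],"\u03c4":[21.987,-20.148,-5.104,3.772]}
{"k":3,"ang":[-0.531,0.832,0.659,0.084],"w":[1.934,0.75,1.32,-1.943],"eef":[0.348,0.656,0.865],"\u03c4":[21.477,-21.024,-5.027,3.905]}
{"k":4,"ang":[-0.51,0.84,0.673,0.063],"w":[2.255,0.828,1.352,-2.274],"eef":[0.346,0.657,0.862],"\u03c4":[21.056,-21.843,-4.876,3.956]}
{"k":5,"ang":[-0.487,0.848,0.686,0.039],"w":[2.519,0.884,1.37,-2.525],"eef":[0.343,0.658,0.859],"\u03c4":[20.635,-22.559,-4.724,3.936]}
{"k":6,"ang":[-0.46,0.857,0.7,0.012],"w":[2.738,0.921,1.367,-2.735],"eef":[0.339,0.659,0.855],"\u03c4":[20.19,-23.158,-4.565,3.882]}
{"k":7,"ang":[-0.432,0.867,0.714,-0.016],"w":[2.925,0.945,1.363,-2.911],"eef":[0.334,0.66,0.852],"\u03c4":[19.691,-23.622,-4.413,3.802]}
{"k":8,"ang":[-0.402,0.876,0.727,-0.046],"w":[3.084,0.958,1.359,-3.063],"eef":[0.329,0.661,0.848],"\u03c4":[19.125,-23.945,-4.265,3.706]}
{"k":9,"ang":[-0.37,0.886,0.741,-0.077],"w":[3.22,0.963,1.358,-3.192],"eef":[0.322,0.663,0.844],"\u03c4":[18.485,-24.124,-4.125,3.597]}
{"k":10,"ang":[-0.338,0.895,0.754,-0.11],"w":[3.335,0.961,1.361,-3.303],"eef":[0.315,0.664,0.84],"\u03c4":[17.772,-24.163,-3.99,3.478]}
{"k":11,"ang":[-0.304,0.905,0.768,-0.143],"w":[3.43,0.954,1.368,-3.394],"eef":[0.307,0.665,0.836],"\u03c4":[16.992,-24.071,-3.863,3.352]}
{"k":12,"ang":[-0.269,0.914,0.781,-0.177],"w":[3.507,0.943,1.376,-3.468],"eef":[0.299,0.666,0.832],"\u03c4":[16.156,-23.861,-3.742,3.222]}
{"k":13,"ang":[-0.234,0.924,0.795,-0.213],"w":[3.566,0.929,1.386,-3.526],"eef":[0.29,0.667,0.827],"\u03c4":[15.278,-23.549,-3.627,3.09]}
{"k":14,"ang":[-0.198,0.933,0.809,-0.248],"w":[3.61,0.912,1.397,-3.569],"eef":[0.28,0.668,0.823],"\u03c4":[14.371,-23.152,-3.52,2.957]}
{"k":15,"ang":[-0.162,0.942,0.823,-0.284],"w":[3.638,0.894,1.408,-3.598],"eef":[0.27,0.668,0.819],"\u03c4":[13.449,-22.689,-3.42,2.827]}
{"k":16,"ang":[-0.125,0.951,0.837,-0.32],"w":[3.654,0.875,1.418,-3.615],"eef":[0.26,0.668,0.814],"\u03c4":[12.528,-22.175,-3.328,2.7]}
{"k":17,"ang":[-0.089,0.959,0.851,-0.356],"w":[3.657,0.857,1.426,-3.621],"eef":[0.249,0.668,0.81],"\u03c4":[11.617,-21.625,-3.245,2.58]}
{"k":18,"ang":[-0.052,0.968,0.865,-0.393],"w":[3.648,0.838,1.434,-3.618],"eef":[0.237,0.668,0.805],"\u03c4":[10.728,-21.054,-3.171,2.466]}
{"k":19,"ang":[-0.016,0.976,0.879,-0.429],"w":[3.63,0.821,1.439,-3.608],"eef":[0.226,0.667,0.801],"\u03c4":[9.869,-20.473,-3.106,2.361]}
{"k":20,"ang":[0.02,0.984,0.894,-0.465],"w":[3.604,0.805,1.444,-3.59],"eef":[0.214,0.666,0.796],"\u03c4":[9.044,-19.891,-3.051,2.264]}
{"k":21,"ang":[0.056,0.992,0.908,-0.501],"w":[3.569,0.79,1.447,-3.567],"eef":[0.202,0.665,0.791],"\u03c4":[8.26,-19.315,-3.005,2.176]}
{"k":22,"ang":[0.092,1.0,0.922,-0.536],"w":[3.529,0.777,1.448,-3.54],"eef":[0.19,0.663,0.787],"\u03c4":[7.518,-18.753,-2.968,2.098]}
{"k":23,"ang":[0.127,1.008,0.937,-0.571],"w":[3.482,0.766,1.449,-3.509],"eef":[0.178,0.661,0.782],"\u03c4":[6.82,-18.208,-2.941,2.029]}
{"k":24,"ang":[0.161,1.015,0.951,-0.606],"w":[3.43,0.757,1.448,-3.475],"eef":[0.165,0.659,0.777],"\u03c4":[6.167,-17.684,-2.921,1.968]}
{"k":25,"ang":[0.195,1.023,0.965,-0.641],"w":[3.375,0.75,1.446,-3.438],"eef":[0.153,0.656,0.772],"\u03c4":[5.559,-17.185,-2.909,1.917]}
{"k":26,"ang":[0.229,1.03,0.98,-0.675],"w":[3.316,0.745,1.443,-3.4],"eef":[0.141,0.653,0.767],"\u03c4":[4.995,-16.71,-2.905,1.873]}
{"k":27,"ang":[0.261,1.038,0.994,-0.709],"w":[3.254,0.742,1.439,-3.36],"eef":[0.128,0.65,0.762],"\u03c4":[4.473,-16.263,-2.908,1.836]}
{"k":28,"ang":[0.294,1.045,1.008,-0.742],"w":[3.19,0.741,1.434,-3.318],"eef":[0.116,0.647,0.757],"\u03c4":[3.993,-15.844,-2.917,1.806]}
{"k":29,"ang":[0.325,1.053,1.023,-0.775],"w":[3.124,0.743,1.428,-3.276],"eef":[0.104,0.643,0.751],"\u03c4":[3.552,-15.452,-2.931,1.783]}
{"k":30,"ang":[0.356,1.06,1.037,-0.808],"w":[3.057,0.746,1.422,-3.232],"eef":[0.092,0.639,0.746],"\u03c4":[3.148,-15.089,-2.951,1.764]}
{"k":31,"ang":[0.386,1.068,1.051,-0.84],"w":[2.988,0.751,1.415,-3.188],"eef":[0.08,0.635,0.74],"\u03c4":[2.779,-14.755,-2.975,1.75]}
{"k":32,"ang":[0.416,1.075,1.065,-0.872],"w":[2.92,0.758,1.407,-3.144],"eef":[0.069,0.631,0.735],"\u03c4":[2.444,-14.448,-3.004,1.74]}
{"k":33,"ang":[0.445,1.083,1.079,-0.903],"w":[2.851,0.768,1.398,-3.099],"eef":[0.057,0.627,0.729],"\u03c4":[2.14,-14.169,-3.036,1.733]}
{"k":34,"ang":[0.473,1.091,1.093,-0.934],"w":[2.782,0.778,1.389,-3.053],"eef":[0.046,0.622,0.723],"\u03c4":[1.866,-13.917,-3.072,1.729]}
{"k":35,"ang":[0.5,1.098,1.107,-0.964],"w":[2.714,0.791,1.379,-3.007],"eef":[0.035,0.617,0.717]}
{"summary": "max |\u03c4| (N\u00b7m): 24.163"}


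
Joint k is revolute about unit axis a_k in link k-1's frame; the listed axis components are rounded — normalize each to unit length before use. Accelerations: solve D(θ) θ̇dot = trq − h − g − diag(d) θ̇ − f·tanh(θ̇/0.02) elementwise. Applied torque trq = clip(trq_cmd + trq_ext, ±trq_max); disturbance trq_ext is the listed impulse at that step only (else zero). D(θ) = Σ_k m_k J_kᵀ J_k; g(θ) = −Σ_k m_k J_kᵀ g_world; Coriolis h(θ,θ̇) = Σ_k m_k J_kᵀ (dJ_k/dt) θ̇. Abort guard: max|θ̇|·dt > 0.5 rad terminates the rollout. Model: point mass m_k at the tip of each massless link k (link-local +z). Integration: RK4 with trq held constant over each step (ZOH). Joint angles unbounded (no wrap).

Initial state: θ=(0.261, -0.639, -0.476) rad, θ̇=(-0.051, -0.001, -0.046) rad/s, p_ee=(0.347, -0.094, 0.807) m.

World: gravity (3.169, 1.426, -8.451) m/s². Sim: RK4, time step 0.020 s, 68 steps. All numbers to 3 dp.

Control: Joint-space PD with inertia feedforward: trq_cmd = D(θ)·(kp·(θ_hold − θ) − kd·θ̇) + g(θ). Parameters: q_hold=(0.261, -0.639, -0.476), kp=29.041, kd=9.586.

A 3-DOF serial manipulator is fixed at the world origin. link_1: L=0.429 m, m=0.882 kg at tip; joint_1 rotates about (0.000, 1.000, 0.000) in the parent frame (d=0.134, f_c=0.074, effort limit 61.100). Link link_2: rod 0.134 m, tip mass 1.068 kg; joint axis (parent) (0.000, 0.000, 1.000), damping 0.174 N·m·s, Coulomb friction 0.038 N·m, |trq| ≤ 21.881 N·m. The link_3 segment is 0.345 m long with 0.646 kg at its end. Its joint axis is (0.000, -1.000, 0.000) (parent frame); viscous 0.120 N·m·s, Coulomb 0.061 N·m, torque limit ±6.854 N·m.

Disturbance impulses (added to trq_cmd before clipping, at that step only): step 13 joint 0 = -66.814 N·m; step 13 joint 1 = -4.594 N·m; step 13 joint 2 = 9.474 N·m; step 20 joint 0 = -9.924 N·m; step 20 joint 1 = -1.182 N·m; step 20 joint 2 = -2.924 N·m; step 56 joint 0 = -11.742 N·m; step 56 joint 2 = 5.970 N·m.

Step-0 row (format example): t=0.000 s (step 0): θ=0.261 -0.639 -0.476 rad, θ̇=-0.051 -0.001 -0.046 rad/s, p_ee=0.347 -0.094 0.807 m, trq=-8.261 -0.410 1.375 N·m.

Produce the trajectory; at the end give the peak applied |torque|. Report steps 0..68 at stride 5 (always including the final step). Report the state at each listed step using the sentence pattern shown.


t=0.100 s (step 5): θ=0.259 -0.640 -0.477 rad, θ̇=-0.009 0.004 -0.000 rad/s, p_ee=0.345 -0.094 0.808 m, trq=-8.504 -0.428 1.392 N·m.
t=0.200 s (step 10): θ=0.258 -0.640 -0.476 rad, θ̇=0.002 0.006 -0.002 rad/s, p_ee=0.345 -0.094 0.808 m, trq=-8.602 -0.433 1.407 N·m.
t=0.300 s (step 15): θ=0.230 -0.691 -0.492 rad, θ̇=-0.838 -1.112 -0.458 rad/s, p_ee=0.320 -0.104 0.816 m, trq=0.587 0.277 0.454 N·m.
t=0.400 s (step 20): θ=0.183 -0.723 -0.513 rad, θ̇=-0.167 0.009 -0.007 rad/s, p_ee=0.282 -0.112 0.826 m, trq=-13.894 -1.351 -2.034 N·m.
t=0.500 s (step 25): θ=0.159 -0.721 -0.590 rad, θ̇=-0.004 0.012 -0.282 rad/s, p_ee=0.277 -0.127 0.816 m, trq=-5.284 -0.237 1.474 N·m.
t=0.600 s (step 30): θ=0.171 -0.717 -0.592 rad, θ̇=0.192 0.054 0.115 rad/s, p_ee=0.287 -0.126 0.812 m, trq=-7.129 -0.411 1.499 N·m.
t=0.700 s (step 35): θ=0.192 -0.711 -0.576 rad, θ̇=0.215 0.057 0.171 rad/s, p_ee=0.302 -0.123 0.809 m, trq=-8.070 -0.475 1.536 N·m.
t=0.800 s (step 40): θ=0.212 -0.706 -0.560 rad, θ̇=0.181 0.046 0.155 rad/s, p_ee=0.316 -0.119 0.807 m, trq=-8.500 -0.491 1.541 N·m.
t=0.900 s (step 45): θ=0.228 -0.702 -0.546 rad, θ̇=0.133 0.036 0.121 rad/s, p_ee=0.327 -0.116 0.805 m, trq=-8.664 -0.489 1.532 N·m.
t=1.000 s (step 50): θ=0.239 -0.699 -0.536 rad, θ̇=0.090 0.030 0.087 rad/s, p_ee=0.334 -0.113 0.803 m, trq=-8.700 -0.481 1.518 N·m.
t=1.100 s (step 55): θ=0.246 -0.696 -0.528 rad, θ̇=0.057 0.026 0.061 rad/s, p_ee=0.339 -0.112 0.802 m, trq=-8.683 -0.472 1.505 N·m.
t=1.200 s (step 60): θ=0.247 -0.686 -0.458 rad, θ̇=0.005 0.031 0.598 rad/s, p_ee=0.328 -0.097 0.817 m, trq=-7.173 -0.395 0.814 N·m.
t=1.300 s (step 65): θ=0.248 -0.685 -0.431 rad, θ̇=0.016 0.011 0.037 rad/s, p_ee=0.324 -0.091 0.822 m, trq=-7.971 -0.379 1.157 N·m.
t=1.360 s (step 68): θ=0.250 -0.684 -0.432 rad, θ̇=0.030 0.003 -0.022 rad/s, p_ee=0.325 -0.091 0.822 m.
max |trq| (N·m): 61.100


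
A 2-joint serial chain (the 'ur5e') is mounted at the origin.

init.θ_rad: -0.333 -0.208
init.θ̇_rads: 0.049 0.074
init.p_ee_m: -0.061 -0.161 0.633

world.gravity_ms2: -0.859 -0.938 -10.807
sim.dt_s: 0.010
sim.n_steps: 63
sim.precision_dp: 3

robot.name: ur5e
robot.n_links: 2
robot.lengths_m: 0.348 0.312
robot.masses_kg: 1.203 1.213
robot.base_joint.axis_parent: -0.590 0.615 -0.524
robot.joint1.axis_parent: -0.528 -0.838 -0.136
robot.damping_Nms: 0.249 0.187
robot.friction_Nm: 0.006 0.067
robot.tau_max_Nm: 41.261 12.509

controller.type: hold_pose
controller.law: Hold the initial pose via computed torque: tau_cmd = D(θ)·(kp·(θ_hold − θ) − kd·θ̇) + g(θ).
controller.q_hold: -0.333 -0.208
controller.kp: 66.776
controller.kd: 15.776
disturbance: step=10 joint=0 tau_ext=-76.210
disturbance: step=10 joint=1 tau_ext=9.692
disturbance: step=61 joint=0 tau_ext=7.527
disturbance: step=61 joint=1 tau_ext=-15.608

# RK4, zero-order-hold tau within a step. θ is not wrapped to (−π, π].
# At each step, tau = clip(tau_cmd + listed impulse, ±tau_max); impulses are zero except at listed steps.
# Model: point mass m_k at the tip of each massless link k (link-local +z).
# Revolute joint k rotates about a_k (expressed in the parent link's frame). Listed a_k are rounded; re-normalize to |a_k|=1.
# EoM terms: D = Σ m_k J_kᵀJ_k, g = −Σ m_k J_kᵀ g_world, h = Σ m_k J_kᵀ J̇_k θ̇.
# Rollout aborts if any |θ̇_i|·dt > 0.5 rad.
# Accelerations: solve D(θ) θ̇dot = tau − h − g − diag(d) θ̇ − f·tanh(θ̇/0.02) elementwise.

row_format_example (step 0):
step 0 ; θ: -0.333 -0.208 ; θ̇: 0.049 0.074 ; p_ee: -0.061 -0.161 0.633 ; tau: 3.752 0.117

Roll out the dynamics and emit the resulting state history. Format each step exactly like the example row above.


step 1 ; θ: -0.333 -0.207 ; θ̇: 0.040 0.055 ; p_ee: -0.061 -0.161 0.633 ; tau: 3.785 0.139
step 2 ; θ: -0.332 -0.207 ; θ̇: 0.032 0.039 ; p_ee: -0.061 -0.161 0.634 ; tau: 3.814 0.159
step 3 ; θ: -0.332 -0.207 ; θ̇: 0.025 0.026 ; p_ee: -0.061 -0.161 0.634 ; tau: 3.840 0.175
step 4 ; θ: -0.332 -0.206 ; θ̇: 0.020 0.016 ; p_ee: -0.061 -0.161 0.634 ; tau: 3.862 0.187
step 5 ; θ: -0.332 -0.206 ; θ̇: 0.015 0.008 ; p_ee: -0.061 -0.161 0.634 ; tau: 3.882 0.196
step 6 ; θ: -0.331 -0.206 ; θ̇: 0.011 0.004 ; p_ee: -0.061 -0.161 0.634 ; tau: 3.900 0.201
step 7 ; θ: -0.331 -0.206 ; θ̇: 0.008 0.001 ; p_ee: -0.061 -0.161 0.634 ; tau: 3.916 0.203
step 8 ; θ: -0.331 -0.206 ; θ̇: 0.006 -0.000 ; p_ee: -0.061 -0.160 0.634 ; tau: 3.929 0.204
step 9 ; θ: -0.331 -0.206 ; θ̇: 0.004 -0.001 ; p_ee: -0.061 -0.160 0.634 ; tau: 3.942 0.205
step 10 ; θ: -0.331 -0.206 ; θ̇: 0.002 -0.002 ; p_ee: -0.061 -0.160 0.634 ; tau: -41.261 9.896
step 11 ; θ: -0.336 -0.204 ; θ̇: -0.978 0.359 ; p_ee: -0.063 -0.162 0.633 ; tau: 11.272 -1.365
step 12 ; θ: -0.345 -0.201 ; θ̇: -0.816 0.302 ; p_ee: -0.067 -0.166 0.632 ; tau: 10.462 -1.204
step 13 ; θ: -0.352 -0.198 ; θ̇: -0.674 0.249 ; p_ee: -0.070 -0.168 0.631 ; tau: 9.737 -1.055
step 14 ; θ: -0.359 -0.196 ; θ̇: -0.552 0.200 ; p_ee: -0.073 -0.171 0.630 ; tau: 9.089 -0.918
step 15 ; θ: -0.364 -0.194 ; θ̇: -0.445 0.157 ; p_ee: -0.075 -0.173 0.629 ; tau: 8.510 -0.793
step 16 ; θ: -0.368 -0.193 ; θ̇: -0.353 0.118 ; p_ee: -0.076 -0.174 0.629 ; tau: 7.993 -0.679
step 17 ; θ: -0.371 -0.192 ; θ̇: -0.273 0.084 ; p_ee: -0.077 -0.175 0.628 ; tau: 7.530 -0.575
step 18 ; θ: -0.373 -0.191 ; θ̇: -0.204 0.054 ; p_ee: -0.078 -0.176 0.628 ; tau: 7.118 -0.482
step 19 ; θ: -0.375 -0.191 ; θ̇: -0.145 0.029 ; p_ee: -0.079 -0.177 0.628 ; tau: 6.750 -0.398
step 20 ; θ: -0.376 -0.191 ; θ̇: -0.094 0.009 ; p_ee: -0.079 -0.177 0.628 ; tau: 6.422 -0.326
step 21 ; θ: -0.377 -0.191 ; θ̇: -0.050 -0.004 ; p_ee: -0.079 -0.178 0.628 ; tau: 6.129 -0.268
step 22 ; θ: -0.377 -0.191 ; θ̇: -0.012 -0.012 ; p_ee: -0.080 -0.178 0.628 ; tau: 5.869 -0.220
step 23 ; θ: -0.377 -0.191 ; θ̇: 0.019 -0.018 ; p_ee: -0.079 -0.178 0.628 ; tau: 5.639 -0.181
step 24 ; θ: -0.377 -0.191 ; θ̇: 0.046 -0.022 ; p_ee: -0.079 -0.178 0.628 ; tau: 5.436 -0.146
step 25 ; θ: -0.376 -0.191 ; θ̇: 0.068 -0.024 ; p_ee: -0.079 -0.177 0.628 ; tau: 5.255 -0.116
step 26 ; θ: -0.375 -0.192 ; θ̇: 0.086 -0.026 ; p_ee: -0.079 -0.177 0.628 ; tau: 5.095 -0.089
step 27 ; θ: -0.374 -0.192 ; θ̇: 0.101 -0.028 ; p_ee: -0.078 -0.177 0.628 ; tau: 4.954 -0.066
step 28 ; θ: -0.373 -0.192 ; θ̇: 0.113 -0.028 ; p_ee: -0.078 -0.176 0.628 ; tau: 4.829 -0.045
step 29 ; θ: -0.372 -0.192 ; θ̇: 0.122 -0.029 ; p_ee: -0.078 -0.176 0.628 ; tau: 4.718 -0.026
step 30 ; θ: -0.371 -0.193 ; θ̇: 0.129 -0.029 ; p_ee: -0.077 -0.175 0.628 ; tau: 4.621 -0.009
step 31 ; θ: -0.370 -0.193 ; θ̇: 0.134 -0.029 ; p_ee: -0.077 -0.175 0.629 ; tau: 4.535 0.006
step 32 ; θ: -0.368 -0.193 ; θ̇: 0.137 -0.029 ; p_ee: -0.076 -0.174 0.629 ; tau: 4.459 0.019
step 33 ; θ: -0.367 -0.194 ; θ̇: 0.139 -0.028 ; p_ee: -0.076 -0.174 0.629 ; tau: 4.393 0.031
step 34 ; θ: -0.365 -0.194 ; θ̇: 0.140 -0.028 ; p_ee: -0.075 -0.173 0.629 ; tau: 4.335 0.042
step 35 ; θ: -0.364 -0.194 ; θ̇: 0.139 -0.028 ; p_ee: -0.075 -0.173 0.629 ; tau: 4.284 0.051
step 36 ; θ: -0.363 -0.194 ; θ̇: 0.138 -0.027 ; p_ee: -0.074 -0.172 0.630 ; tau: 4.240 0.060
step 37 ; θ: -0.361 -0.195 ; θ̇: 0.136 -0.026 ; p_ee: -0.074 -0.172 0.630 ; tau: 4.201 0.068
step 38 ; θ: -0.360 -0.195 ; θ̇: 0.133 -0.026 ; p_ee: -0.073 -0.171 0.630 ; tau: 4.167 0.075
step 39 ; θ: -0.359 -0.195 ; θ̇: 0.130 -0.025 ; p_ee: -0.073 -0.171 0.630 ; tau: 4.138 0.081
step 40 ; θ: -0.357 -0.195 ; θ̇: 0.127 -0.024 ; p_ee: -0.072 -0.170 0.630 ; tau: 4.113 0.087
step 41 ; θ: -0.356 -0.196 ; θ̇: 0.123 -0.024 ; p_ee: -0.072 -0.170 0.631 ; tau: 4.092 0.092
step 42 ; θ: -0.355 -0.196 ; θ̇: 0.119 -0.023 ; p_ee: -0.071 -0.169 0.631 ; tau: 4.073 0.097
step 43 ; θ: -0.354 -0.196 ; θ̇: 0.115 -0.022 ; p_ee: -0.071 -0.169 0.631 ; tau: 4.057 0.101
step 44 ; θ: -0.353 -0.196 ; θ̇: 0.110 -0.022 ; p_ee: -0.071 -0.168 0.631 ; tau: 4.044 0.105
step 45 ; θ: -0.352 -0.197 ; θ̇: 0.106 -0.021 ; p_ee: -0.070 -0.168 0.631 ; tau: 4.033 0.109
step 46 ; θ: -0.350 -0.197 ; θ̇: 0.102 -0.021 ; p_ee: -0.070 -0.167 0.631 ; tau: 4.023 0.112
step 47 ; θ: -0.349 -0.197 ; θ̇: 0.097 -0.020 ; p_ee: -0.070 -0.167 0.631 ; tau: 4.015 0.115
step 48 ; θ: -0.349 -0.197 ; θ̇: 0.093 -0.020 ; p_ee: -0.069 -0.167 0.632 ; tau: 4.009 0.118
step 49 ; θ: -0.348 -0.197 ; θ̇: 0.089 -0.019 ; p_ee: -0.069 -0.166 0.632 ; tau: 4.004 0.120
step 50 ; θ: -0.347 -0.198 ; θ̇: 0.085 -0.019 ; p_ee: -0.069 -0.166 0.632 ; tau: 4.000 0.123
step 51 ; θ: -0.346 -0.198 ; θ̇: 0.080 -0.018 ; p_ee: -0.068 -0.166 0.632 ; tau: 3.996 0.125
step 52 ; θ: -0.345 -0.198 ; θ̇: 0.076 -0.018 ; p_ee: -0.068 -0.165 0.632 ; tau: 3.994 0.127
step 53 ; θ: -0.344 -0.198 ; θ̇: 0.073 -0.017 ; p_ee: -0.068 -0.165 0.632 ; tau: 3.992 0.129
step 54 ; θ: -0.344 -0.198 ; θ̇: 0.069 -0.017 ; p_ee: -0.067 -0.165 0.632 ; tau: 3.991 0.131
step 55 ; θ: -0.343 -0.198 ; θ̇: 0.065 -0.017 ; p_ee: -0.067 -0.165 0.632 ; tau: 3.991 0.133
step 56 ; θ: -0.342 -0.199 ; θ̇: 0.062 -0.016 ; p_ee: -0.067 -0.164 0.632 ; tau: 3.990 0.134
step 57 ; θ: -0.342 -0.199 ; θ̇: 0.058 -0.016 ; p_ee: -0.067 -0.164 0.632 ; tau: 3.991 0.136
step 58 ; θ: -0.341 -0.199 ; θ̇: 0.055 -0.015 ; p_ee: -0.066 -0.164 0.633 ; tau: 3.991 0.137
step 59 ; θ: -0.341 -0.199 ; θ̇: 0.052 -0.015 ; p_ee: -0.066 -0.164 0.633 ; tau: 3.992 0.139
step 60 ; θ: -0.340 -0.199 ; θ̇: 0.049 -0.015 ; p_ee: -0.066 -0.163 0.633 ; tau: 3.993 0.140
step 61 ; θ: -0.340 -0.199 ; θ̇: 0.046 -0.014 ; p_ee: -0.066 -0.163 0.633 ; tau: 11.521 -12.509
step 62 ; θ: -0.339 -0.205 ; θ̇: 0.080 -1.078 ; p_ee: -0.064 -0.164 0.633 ; tau: 2.770 2.181
step 63 ; θ: -0.338 -0.215 ; θ̇: 0.074 -0.889 ; p_ee: -0.061 -0.164 0.632


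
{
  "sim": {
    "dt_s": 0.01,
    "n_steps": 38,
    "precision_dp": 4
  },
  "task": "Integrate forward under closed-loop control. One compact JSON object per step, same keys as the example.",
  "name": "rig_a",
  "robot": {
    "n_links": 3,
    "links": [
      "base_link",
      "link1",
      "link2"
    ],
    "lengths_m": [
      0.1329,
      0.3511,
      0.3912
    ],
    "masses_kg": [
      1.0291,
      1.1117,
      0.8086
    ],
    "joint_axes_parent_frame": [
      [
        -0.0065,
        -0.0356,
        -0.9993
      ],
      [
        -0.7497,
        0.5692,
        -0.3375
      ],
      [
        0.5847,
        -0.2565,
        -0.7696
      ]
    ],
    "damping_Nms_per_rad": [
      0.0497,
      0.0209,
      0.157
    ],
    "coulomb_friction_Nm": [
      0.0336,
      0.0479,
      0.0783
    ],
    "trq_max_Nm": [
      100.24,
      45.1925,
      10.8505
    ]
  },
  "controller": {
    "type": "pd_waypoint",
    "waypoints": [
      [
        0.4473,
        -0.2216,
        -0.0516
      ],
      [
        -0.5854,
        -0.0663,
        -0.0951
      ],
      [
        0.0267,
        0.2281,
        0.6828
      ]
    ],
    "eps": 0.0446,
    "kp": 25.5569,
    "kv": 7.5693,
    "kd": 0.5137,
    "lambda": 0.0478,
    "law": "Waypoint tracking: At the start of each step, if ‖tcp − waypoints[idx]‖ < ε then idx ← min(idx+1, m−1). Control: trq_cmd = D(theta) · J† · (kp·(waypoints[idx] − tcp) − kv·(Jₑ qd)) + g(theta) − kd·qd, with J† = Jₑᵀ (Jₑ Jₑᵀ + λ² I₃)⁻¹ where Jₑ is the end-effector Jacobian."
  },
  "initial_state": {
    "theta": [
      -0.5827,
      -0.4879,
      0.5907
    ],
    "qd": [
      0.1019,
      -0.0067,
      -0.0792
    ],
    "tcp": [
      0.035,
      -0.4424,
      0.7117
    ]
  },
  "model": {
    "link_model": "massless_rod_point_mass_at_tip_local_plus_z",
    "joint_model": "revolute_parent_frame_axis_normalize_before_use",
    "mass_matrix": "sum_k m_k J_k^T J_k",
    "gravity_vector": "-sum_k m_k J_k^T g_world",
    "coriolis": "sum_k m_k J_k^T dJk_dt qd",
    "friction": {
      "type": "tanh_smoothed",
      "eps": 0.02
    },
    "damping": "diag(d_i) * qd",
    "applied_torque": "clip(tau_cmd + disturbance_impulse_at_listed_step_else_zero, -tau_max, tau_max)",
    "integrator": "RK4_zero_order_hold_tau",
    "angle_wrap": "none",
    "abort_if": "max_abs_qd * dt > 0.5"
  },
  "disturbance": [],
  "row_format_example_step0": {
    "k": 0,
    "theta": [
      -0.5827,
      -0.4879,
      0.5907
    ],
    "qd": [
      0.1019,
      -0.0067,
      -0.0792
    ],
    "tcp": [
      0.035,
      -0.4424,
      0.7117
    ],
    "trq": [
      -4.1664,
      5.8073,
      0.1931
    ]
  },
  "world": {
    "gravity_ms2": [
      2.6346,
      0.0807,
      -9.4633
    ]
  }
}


{"k":1,"theta":[-0.5841,-0.4855,0.5985],"qd":[-0.3853,0.4717,1.5921],"tcp":[0.0351,-0.4424,0.7112],"trq":[-3.5307,5.8009,-0.7612]}
{"k":2,"theta":[-0.5898,-0.4796,0.6182],"qd":[-0.7423,0.6969,2.3332],"tcp":[0.0363,-0.4424,0.7101],"trq":[-3.005,5.7062,-1.1597]}
{"k":3,"theta":[-0.5986,-0.4721,0.6432],"qd":[-1.0333,0.8065,2.6626],"tcp":[0.0385,-0.4422,0.7086],"trq":[-2.5428,5.5647,-1.3106]}
{"k":4,"theta":[-0.6102,-0.4638,0.6705],"qd":[-1.2822,0.8583,2.7982],"tcp":[0.0416,-0.4418,0.7071],"trq":[-2.125,5.4005,-1.3448]}
{"k":5,"theta":[-0.6241,-0.4551,0.6987],"qd":[-1.5002,0.8789,2.8402],"tcp":[0.0456,-0.4412,0.7055],"trq":[-1.742,5.2284,-1.3232]}
{"k":6,"theta":[-0.6401,-0.4463,0.7271],"qd":[-1.693,0.8806,2.835],"tcp":[0.0502,-0.4404,0.7039],"trq":[-1.3891,5.058,-1.2748]}
{"k":7,"theta":[-0.6579,-0.4376,0.7552],"qd":[-1.8638,0.8694,2.8047],"tcp":[0.0556,-0.4395,0.7023],"trq":[-1.0635,4.8957,-1.2136]}
{"k":8,"theta":[-0.6773,-0.429,0.7831],"qd":[-2.0145,0.8482,2.76],"tcp":[0.0616,-0.4383,0.7007],"trq":[-0.7633,4.7458,-1.147]}
{"k":9,"theta":[-0.6981,-0.4206,0.8104],"qd":[-2.1464,0.8191,2.7067],"tcp":[0.0681,-0.437,0.699],"trq":[-0.4874,4.6111,-1.0789]}
{"k":10,"theta":[-0.7201,-0.4126,0.8371],"qd":[-2.2604,0.7831,2.6482],"tcp":[0.075,-0.4355,0.6974],"trq":[-0.2348,4.4936,-1.0117]}
{"k":11,"theta":[-0.7432,-0.405,0.8633],"qd":[-2.3573,0.7414,2.5865],"tcp":[0.0824,-0.4339,0.6956],"trq":[-0.0045,4.3942,-0.9469]}
{"k":12,"theta":[-0.7672,-0.3978,0.8889],"qd":[-2.4381,0.6947,2.5231],"tcp":[0.0902,-0.4323,0.6938],"trq":[0.2042,4.3134,-0.8854]}
{"k":13,"theta":[-0.7919,-0.3911,0.9138],"qd":[-2.5035,0.6439,2.4591],"tcp":[0.0982,-0.4305,0.6918],"trq":[0.3925,4.2509,-0.8279]}
{"k":14,"theta":[-0.8172,-0.385,0.938],"qd":[-2.5543,0.5896,2.3954],"tcp":[0.1065,-0.4286,0.6898],"trq":[0.5612,4.2062,-0.7749]}
{"k":15,"theta":[-0.8429,-0.3794,0.9617],"qd":[-2.5916,0.5326,2.3326],"tcp":[0.115,-0.4268,0.6876],"trq":[0.7115,4.1786,-0.7265]}
{"k":16,"theta":[-0.8689,-0.3743,0.9847],"qd":[-2.6162,0.4734,2.2713],"tcp":[0.1238,-0.4248,0.6854],"trq":[0.8444,4.167,-0.683]}
{"k":17,"theta":[-0.8952,-0.3699,1.0071],"qd":[-2.6291,0.4127,2.212],"tcp":[0.1326,-0.4228,0.6829],"trq":[0.9612,4.1703,-0.6443]}
{"k":18,"theta":[-0.9215,-0.3661,1.0289],"qd":[-2.6312,0.3508,2.1549],"tcp":[0.1416,-0.4209,0.6803],"trq":[1.063,4.1873,-0.6104]}
{"k":19,"theta":[-0.9478,-0.3629,1.0502],"qd":[-2.6236,0.2884,2.1003],"tcp":[0.1506,-0.4189,0.6776],"trq":[1.1511,4.2167,-0.5811]}
{"k":20,"theta":[-0.9739,-0.3603,1.071],"qd":[-2.6072,0.2257,2.0483],"tcp":[0.1597,-0.4169,0.6747],"trq":[1.2266,4.2574,-0.5562]}
{"k":21,"theta":[-0.9999,-0.3584,1.0912],"qd":[-2.583,0.1631,1.999],"tcp":[0.1689,-0.4149,0.6716],"trq":[1.2907,4.308,-0.5355]}
{"k":22,"theta":[-1.0256,-0.357,1.111],"qd":[-2.5519,0.1009,1.9523],"tcp":[0.1781,-0.4129,0.6683],"trq":[1.3446,4.3674,-0.5186]}
{"k":23,"theta":[-1.0509,-0.3563,1.1303],"qd":[-2.5148,0.0394,1.9083],"tcp":[0.1873,-0.411,0.6649],"trq":[1.3895,4.4346,-0.5052]}
{"k":24,"theta":[-1.0758,-0.3562,1.1492],"qd":[-2.4743,-0.0196,1.8713],"tcp":[0.1965,-0.4091,0.6613],"trq":[1.4269,4.5058,-0.4973]}
{"k":25,"theta":[-1.1004,-0.3567,1.1678],"qd":[-2.4319,-0.075,1.8427],"tcp":[0.2056,-0.4072,0.6574],"trq":[1.4585,4.5775,-0.4949]}
{"k":26,"theta":[-1.1245,-0.3577,1.186],"qd":[-2.384,-0.1308,1.8106],"tcp":[0.2147,-0.4054,0.6534],"trq":[1.483,4.6545,-0.4917]}
{"k":27,"theta":[-1.148,-0.3593,1.204],"qd":[-2.3323,-0.186,1.7775],"tcp":[0.2238,-0.4036,0.6492],"trq":[1.5017,4.7365,-0.4888]}
{"k":28,"theta":[-1.1711,-0.3614,1.2216],"qd":[-2.2778,-0.2404,1.7448],"tcp":[0.2329,-0.4018,0.6449],"trq":[1.5156,4.8227,-0.4871]}
{"k":29,"theta":[-1.1936,-0.3641,1.2389],"qd":[-2.2212,-0.2935,1.7131],"tcp":[0.2419,-0.4001,0.6403],"trq":[1.5255,4.9126,-0.4866]}
{"k":30,"theta":[-1.2155,-0.3673,1.2559],"qd":[-2.1633,-0.3454,1.6827],"tcp":[0.2508,-0.3984,0.6356],"trq":[1.5321,5.0055,-0.4872]}
{"k":31,"theta":[-1.2369,-0.371,1.2726],"qd":[-2.1045,-0.3959,1.6534],"tcp":[0.2596,-0.3967,0.6306],"trq":[1.536,5.101,-0.4889]}
{"k":32,"theta":[-1.2576,-0.3752,1.289],"qd":[-2.0453,-0.4449,1.6253],"tcp":[0.2684,-0.395,0.6255],"trq":[1.5377,5.1986,-0.4913]}
{"k":33,"theta":[-1.2778,-0.3799,1.3051],"qd":[-1.9859,-0.4925,1.5981],"tcp":[0.2772,-0.3934,0.6203],"trq":[1.5375,5.298,-0.4943]}
{"k":34,"theta":[-1.2974,-0.385,1.321],"qd":[-1.9267,-0.5385,1.5717],"tcp":[0.2858,-0.3918,0.6148],"trq":[1.5361,5.3988,-0.4976]}
{"k":35,"theta":[-1.3163,-0.3907,1.3366],"qd":[-1.8679,-0.5831,1.5461],"tcp":[0.2944,-0.3903,0.6092],"trq":[1.5336,5.5006,-0.5011]}
{"k":36,"theta":[-1.3347,-0.3967,1.3519],"qd":[-1.8098,-0.6262,1.5212],"tcp":[0.3029,-0.3887,0.6034],"trq":[1.5303,5.6034,-0.5046]}
{"k":37,"theta":[-1.3525,-0.4032,1.367],"qd":[-1.7524,-0.6678,1.4967],"tcp":[0.3113,-0.3872,0.5974],"trq":[1.5266,5.7067,-0.508]}
{"k":38,"theta":[-1.3698,-0.41,1.3819],"qd":[-1.6961,-0.7079,1.4726],"tcp":[0.3196,-0.3857,0.5913]}
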